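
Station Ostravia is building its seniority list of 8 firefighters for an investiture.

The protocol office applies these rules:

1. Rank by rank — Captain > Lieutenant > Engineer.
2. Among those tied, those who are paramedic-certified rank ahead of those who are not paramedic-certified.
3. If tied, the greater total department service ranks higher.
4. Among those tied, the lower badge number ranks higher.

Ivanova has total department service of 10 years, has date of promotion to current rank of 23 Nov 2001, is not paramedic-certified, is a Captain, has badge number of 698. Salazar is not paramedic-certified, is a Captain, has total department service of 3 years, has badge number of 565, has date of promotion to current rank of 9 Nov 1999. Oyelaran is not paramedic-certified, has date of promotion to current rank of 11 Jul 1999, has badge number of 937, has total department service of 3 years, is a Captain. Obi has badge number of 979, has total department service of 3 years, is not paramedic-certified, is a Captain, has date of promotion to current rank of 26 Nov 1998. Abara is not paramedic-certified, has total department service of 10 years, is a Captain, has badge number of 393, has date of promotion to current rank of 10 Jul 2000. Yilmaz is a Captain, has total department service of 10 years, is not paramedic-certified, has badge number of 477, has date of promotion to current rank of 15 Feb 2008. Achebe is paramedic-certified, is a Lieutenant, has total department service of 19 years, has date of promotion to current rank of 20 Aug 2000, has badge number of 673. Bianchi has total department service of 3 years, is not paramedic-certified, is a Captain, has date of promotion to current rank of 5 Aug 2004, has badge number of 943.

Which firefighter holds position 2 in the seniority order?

By rank: Abara, Yilmaz, Ivanova, Salazar, Oyelaran, Bianchi and Obi (Captain); then Achebe (Lieutenant).
Abara, Yilmaz, Ivanova, Salazar, Oyelaran, Bianchi and Obi are each not paramedic-certified, so the next rule applies.
Among Abara, Yilmaz, Ivanova, Salazar, Oyelaran, Bianchi and Obi, by total department service (higher first): Abara, Yilmaz and Ivanova (10 years) before Salazar, Oyelaran, Bianchi and Obi (3 years).
Among Abara, Yilmaz and Ivanova, by badge number (lower first): Abara (393) before Yilmaz (477) before Ivanova (698).
Among Salazar, Oyelaran, Bianchi and Obi, by badge number (lower first): Salazar (565) before Oyelaran (937) before Bianchi (943) before Obi (979).
Order: Abara, Yilmaz, Ivanova, Salazar, Oyelaran, Bianchi, Obi, Achebe.

Yilmaz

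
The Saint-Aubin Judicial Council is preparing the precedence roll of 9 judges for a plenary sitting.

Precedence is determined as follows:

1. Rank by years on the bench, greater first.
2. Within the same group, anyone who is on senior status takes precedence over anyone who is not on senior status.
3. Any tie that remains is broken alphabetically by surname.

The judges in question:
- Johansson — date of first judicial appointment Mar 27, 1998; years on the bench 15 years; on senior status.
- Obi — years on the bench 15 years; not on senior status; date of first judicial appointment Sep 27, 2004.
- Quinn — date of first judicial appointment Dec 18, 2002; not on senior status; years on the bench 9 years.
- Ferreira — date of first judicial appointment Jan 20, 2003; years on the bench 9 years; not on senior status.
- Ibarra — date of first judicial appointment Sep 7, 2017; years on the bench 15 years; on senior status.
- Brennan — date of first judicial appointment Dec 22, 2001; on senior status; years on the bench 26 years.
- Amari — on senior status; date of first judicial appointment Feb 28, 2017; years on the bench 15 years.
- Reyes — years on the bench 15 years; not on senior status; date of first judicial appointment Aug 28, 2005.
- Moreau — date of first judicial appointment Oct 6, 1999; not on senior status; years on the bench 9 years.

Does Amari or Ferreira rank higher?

Amari

By years on the bench (higher first): Brennan (26 years); then Amari, Ibarra, Johansson, Obi and Reyes (each 15 years); then Ferreira, Moreau and Quinn (each 9 years).
Among Amari, Ibarra, Johansson, Obi and Reyes, on senior status before not on senior status: Amari, Ibarra and Johansson (on senior status) before Obi and Reyes (not on senior status).
Among Amari, Ibarra and Johansson, alphabetically by surname: Amari before Ibarra before Johansson.
Among Obi and Reyes, alphabetically by surname: Obi before Reyes.
Ferreira, Moreau and Quinn are each not on senior status, so the next rule applies.
Among Ferreira, Moreau and Quinn, alphabetically by surname: Ferreira before Moreau before Quinn.
So Amari takes precedence.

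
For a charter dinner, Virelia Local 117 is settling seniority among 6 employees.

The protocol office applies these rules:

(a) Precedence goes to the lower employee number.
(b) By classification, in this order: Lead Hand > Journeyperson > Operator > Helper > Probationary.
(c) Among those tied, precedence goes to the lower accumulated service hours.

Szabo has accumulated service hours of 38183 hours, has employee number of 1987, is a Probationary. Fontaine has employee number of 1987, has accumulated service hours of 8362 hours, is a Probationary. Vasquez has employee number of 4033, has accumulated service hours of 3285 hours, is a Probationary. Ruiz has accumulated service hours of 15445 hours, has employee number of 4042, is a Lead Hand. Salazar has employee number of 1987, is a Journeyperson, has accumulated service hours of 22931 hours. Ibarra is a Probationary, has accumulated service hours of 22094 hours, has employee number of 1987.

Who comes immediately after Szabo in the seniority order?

Vasquez

By employee number (lower first): Salazar, Fontaine, Ibarra and Szabo (each 1987); then Vasquez (4033); then Ruiz (4042).
Among Salazar, Fontaine, Ibarra and Szabo, by classification: Salazar (Journeyperson) before Fontaine, Ibarra and Szabo (Probationary).
Among Fontaine, Ibarra and Szabo, by accumulated service hours (lower first): Fontaine (8362 hours) before Ibarra (22094 hours) before Szabo (38183 hours).
Order: Salazar, Fontaine, Ibarra, Szabo, Vasquez, Ruiz.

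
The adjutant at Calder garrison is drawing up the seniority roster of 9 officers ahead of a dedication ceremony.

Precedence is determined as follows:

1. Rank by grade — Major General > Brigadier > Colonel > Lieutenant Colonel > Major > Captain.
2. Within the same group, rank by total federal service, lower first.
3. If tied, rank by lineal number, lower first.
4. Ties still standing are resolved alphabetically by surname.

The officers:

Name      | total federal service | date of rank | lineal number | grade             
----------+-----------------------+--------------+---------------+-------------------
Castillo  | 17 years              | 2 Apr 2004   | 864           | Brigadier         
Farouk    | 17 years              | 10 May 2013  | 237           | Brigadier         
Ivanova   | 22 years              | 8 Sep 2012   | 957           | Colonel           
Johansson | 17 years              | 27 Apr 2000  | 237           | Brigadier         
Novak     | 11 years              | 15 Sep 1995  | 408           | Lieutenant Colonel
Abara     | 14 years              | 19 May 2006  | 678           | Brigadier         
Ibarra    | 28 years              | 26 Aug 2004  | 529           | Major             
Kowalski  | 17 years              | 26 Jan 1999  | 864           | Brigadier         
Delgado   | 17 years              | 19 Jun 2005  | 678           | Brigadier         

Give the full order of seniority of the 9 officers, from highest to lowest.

Abara, Farouk, Johansson, Delgado, Castillo, Kowalski, Ivanova, Novak, Ibarra

By grade: Abara, Farouk, Johansson, Delgado, Castillo and Kowalski (Brigadier); then Ivanova (Colonel); then Novak (Lieutenant Colonel); then Ibarra (Major).
Among Abara, Farouk, Johansson, Delgado, Castillo and Kowalski, by total federal service (lower first): Abara (14 years) before Farouk, Johansson, Delgado, Castillo and Kowalski (17 years).
Among Farouk, Johansson, Delgado, Castillo and Kowalski, by lineal number (lower first): Farouk and Johansson (237) before Delgado (678) before Castillo and Kowalski (864).
Among Farouk and Johansson, alphabetically by surname: Farouk before Johansson.
Among Castillo and Kowalski, alphabetically by surname: Castillo before Kowalski.
Full order: Abara, Farouk, Johansson, Delgado, Castillo, Kowalski, Ivanova, Novak, Ibarra.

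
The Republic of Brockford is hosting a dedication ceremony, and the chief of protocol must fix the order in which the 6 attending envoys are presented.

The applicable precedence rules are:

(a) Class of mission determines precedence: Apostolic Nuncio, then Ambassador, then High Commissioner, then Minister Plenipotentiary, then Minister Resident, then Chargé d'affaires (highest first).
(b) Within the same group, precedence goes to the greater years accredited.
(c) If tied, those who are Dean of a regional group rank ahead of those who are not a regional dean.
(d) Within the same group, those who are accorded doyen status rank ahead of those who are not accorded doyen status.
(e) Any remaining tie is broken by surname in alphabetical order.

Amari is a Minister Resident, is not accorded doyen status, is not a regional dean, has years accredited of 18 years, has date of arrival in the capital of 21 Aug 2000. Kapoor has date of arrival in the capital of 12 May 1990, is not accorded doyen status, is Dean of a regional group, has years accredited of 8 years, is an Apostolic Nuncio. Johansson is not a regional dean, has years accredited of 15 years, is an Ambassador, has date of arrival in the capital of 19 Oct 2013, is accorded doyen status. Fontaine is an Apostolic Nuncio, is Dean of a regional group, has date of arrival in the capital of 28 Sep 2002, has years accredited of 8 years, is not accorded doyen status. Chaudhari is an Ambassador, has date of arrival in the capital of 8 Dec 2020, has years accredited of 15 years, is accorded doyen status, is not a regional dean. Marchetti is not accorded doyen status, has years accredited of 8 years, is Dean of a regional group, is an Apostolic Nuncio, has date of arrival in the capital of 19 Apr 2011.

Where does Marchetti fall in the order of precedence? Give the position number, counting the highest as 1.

By class of mission: Fontaine, Kapoor and Marchetti (Apostolic Nuncio); then Chaudhari and Johansson (Ambassador); then Amari (Minister Resident).
Fontaine, Kapoor and Marchetti all have years accredited 8 years, so the next rule applies.
Fontaine, Kapoor and Marchetti are each Dean of a regional group, so the next rule applies.
Fontaine, Kapoor and Marchetti are each not accorded doyen status, so the next rule applies.
Among Fontaine, Kapoor and Marchetti, alphabetically by surname: Fontaine before Kapoor before Marchetti.
Chaudhari and Johansson both have years accredited 15 years, so the next rule applies.
Chaudhari and Johansson are each not a regional dean, so the next rule applies.
Chaudhari and Johansson are each accorded doyen status, so the next rule applies.
Among Chaudhari and Johansson, alphabetically by surname: Chaudhari before Johansson.
Order: Fontaine, Kapoor, Marchetti, Chaudhari, Johansson, Amari. So position 3.

3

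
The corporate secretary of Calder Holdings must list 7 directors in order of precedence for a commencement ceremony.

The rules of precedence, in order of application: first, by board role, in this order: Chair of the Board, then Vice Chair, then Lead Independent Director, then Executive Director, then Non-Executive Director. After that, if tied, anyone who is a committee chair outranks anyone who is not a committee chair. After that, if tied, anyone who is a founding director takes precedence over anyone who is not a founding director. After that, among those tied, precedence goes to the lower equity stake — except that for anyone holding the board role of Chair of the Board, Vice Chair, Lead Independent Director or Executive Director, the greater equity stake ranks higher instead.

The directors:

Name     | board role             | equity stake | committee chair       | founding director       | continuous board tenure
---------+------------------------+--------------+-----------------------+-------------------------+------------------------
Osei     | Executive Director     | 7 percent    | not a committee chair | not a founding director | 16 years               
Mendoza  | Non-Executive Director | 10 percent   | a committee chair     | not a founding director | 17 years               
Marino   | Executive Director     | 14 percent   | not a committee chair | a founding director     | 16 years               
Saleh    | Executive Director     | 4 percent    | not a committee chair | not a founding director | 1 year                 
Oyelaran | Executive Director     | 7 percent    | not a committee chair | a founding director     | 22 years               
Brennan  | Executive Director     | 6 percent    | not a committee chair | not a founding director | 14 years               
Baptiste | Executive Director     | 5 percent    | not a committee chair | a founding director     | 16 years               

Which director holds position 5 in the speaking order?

Brennan

By board role: Marino, Oyelaran, Baptiste, Osei, Brennan and Saleh (Executive Director); then Mendoza (Non-Executive Director).
Marino, Oyelaran, Baptiste, Osei, Brennan and Saleh are each not a committee chair, so the next rule applies.
Among Marino, Oyelaran, Baptiste, Osei, Brennan and Saleh, a founding director before not a founding director: Marino, Oyelaran and Baptiste (a founding director) before Osei, Brennan and Saleh (not a founding director).
Among Marino, Oyelaran and Baptiste, by equity stake (higher first) (reversed rule for this group): Marino (14 percent) before Oyelaran (7 percent) before Baptiste (5 percent).
Among Osei, Brennan and Saleh, by equity stake (higher first) (reversed rule for this group): Osei (7 percent) before Brennan (6 percent) before Saleh (4 percent).
Order: Marino, Oyelaran, Baptiste, Osei, Brennan, Saleh, Mendoza.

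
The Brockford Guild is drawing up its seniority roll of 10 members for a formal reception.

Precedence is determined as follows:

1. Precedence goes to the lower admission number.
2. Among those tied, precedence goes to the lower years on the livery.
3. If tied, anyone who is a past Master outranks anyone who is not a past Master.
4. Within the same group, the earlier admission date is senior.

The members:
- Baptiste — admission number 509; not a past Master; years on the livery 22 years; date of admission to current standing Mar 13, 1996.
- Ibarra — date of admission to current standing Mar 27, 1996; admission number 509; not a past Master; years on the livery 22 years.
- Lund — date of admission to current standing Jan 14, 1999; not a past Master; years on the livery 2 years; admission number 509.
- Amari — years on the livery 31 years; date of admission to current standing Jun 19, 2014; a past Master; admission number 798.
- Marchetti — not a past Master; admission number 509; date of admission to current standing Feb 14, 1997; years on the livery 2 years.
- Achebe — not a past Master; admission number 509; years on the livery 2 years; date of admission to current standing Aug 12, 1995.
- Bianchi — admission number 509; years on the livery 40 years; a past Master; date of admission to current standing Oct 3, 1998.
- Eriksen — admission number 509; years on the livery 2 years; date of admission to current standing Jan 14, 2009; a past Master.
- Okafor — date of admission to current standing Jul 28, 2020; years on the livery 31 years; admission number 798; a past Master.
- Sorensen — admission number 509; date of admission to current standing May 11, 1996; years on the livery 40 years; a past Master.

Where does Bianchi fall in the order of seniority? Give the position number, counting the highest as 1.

By admission number (lower first): Eriksen, Achebe, Marchetti, Lund, Baptiste, Ibarra, Sorensen and Bianchi (each 509); then Amari and Okafor (both 798).
Among Eriksen, Achebe, Marchetti, Lund, Baptiste, Ibarra, Sorensen and Bianchi, by years on the livery (lower first): Eriksen, Achebe, Marchetti and Lund (2 years) before Baptiste and Ibarra (22 years) before Sorensen and Bianchi (40 years).
Among Eriksen, Achebe, Marchetti and Lund, a past Master before not a past Master: Eriksen (a past Master) before Achebe, Marchetti and Lund (not a past Master).
Among Achebe, Marchetti and Lund, by date of admission to current standing (earlier first): Achebe (Aug 12, 1995) before Marchetti (Feb 14, 1997) before Lund (Jan 14, 1999).
Baptiste and Ibarra are each not a past Master, so the next rule applies.
Among Baptiste and Ibarra, by date of admission to current standing (earlier first): Baptiste (Mar 13, 1996) before Ibarra (Mar 27, 1996).
Sorensen and Bianchi are each a past Master, so the next rule applies.
Among Sorensen and Bianchi, by date of admission to current standing (earlier first): Sorensen (May 11, 1996) before Bianchi (Oct 3, 1998).
Amari and Okafor both have years on the livery 31 years, so the next rule applies.
Amari and Okafor are each a past Master, so the next rule applies.
Among Amari and Okafor, by date of admission to current standing (earlier first): Amari (Jun 19, 2014) before Okafor (Jul 28, 2020).
Order: Eriksen, Achebe, Marchetti, Lund, Baptiste, Ibarra, Sorensen, Bianchi, Amari, Okafor. So position 8.

8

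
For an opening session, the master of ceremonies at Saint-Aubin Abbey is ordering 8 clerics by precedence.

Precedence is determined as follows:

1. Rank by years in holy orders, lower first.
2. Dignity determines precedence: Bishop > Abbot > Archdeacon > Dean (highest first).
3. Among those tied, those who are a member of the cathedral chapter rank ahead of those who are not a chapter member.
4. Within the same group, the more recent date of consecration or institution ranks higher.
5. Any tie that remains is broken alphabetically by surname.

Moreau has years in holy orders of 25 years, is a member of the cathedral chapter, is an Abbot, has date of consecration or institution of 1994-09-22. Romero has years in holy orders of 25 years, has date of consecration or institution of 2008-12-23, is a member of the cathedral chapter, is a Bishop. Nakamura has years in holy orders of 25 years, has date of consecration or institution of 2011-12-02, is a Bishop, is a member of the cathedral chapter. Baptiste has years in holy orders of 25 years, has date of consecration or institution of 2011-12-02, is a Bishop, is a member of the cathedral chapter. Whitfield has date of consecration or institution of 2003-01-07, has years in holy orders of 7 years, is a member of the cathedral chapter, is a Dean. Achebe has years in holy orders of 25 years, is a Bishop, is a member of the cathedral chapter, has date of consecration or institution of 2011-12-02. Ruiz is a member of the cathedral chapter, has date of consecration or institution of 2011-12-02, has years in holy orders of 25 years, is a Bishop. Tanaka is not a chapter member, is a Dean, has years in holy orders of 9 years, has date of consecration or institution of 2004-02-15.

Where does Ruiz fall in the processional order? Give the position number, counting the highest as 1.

6

By years in holy orders (lower first): Whitfield (7 years); then Tanaka (9 years); then Achebe, Baptiste, Nakamura, Ruiz, Romero and Moreau (each 25 years).
Among Achebe, Baptiste, Nakamura, Ruiz, Romero and Moreau, by dignity: Achebe, Baptiste, Nakamura, Ruiz and Romero (Bishop) before Moreau (Abbot).
Achebe, Baptiste, Nakamura, Ruiz and Romero are each a member of the cathedral chapter, so the next rule applies.
Among Achebe, Baptiste, Nakamura, Ruiz and Romero, by date of consecration or institution (later first): Achebe, Baptiste, Nakamura and Ruiz (2011-12-02) before Romero (2008-12-23).
Among Achebe, Baptiste, Nakamura and Ruiz, alphabetically by surname: Achebe before Baptiste before Nakamura before Ruiz.
Order: Whitfield, Tanaka, Achebe, Baptiste, Nakamura, Ruiz, Romero, Moreau. So position 6.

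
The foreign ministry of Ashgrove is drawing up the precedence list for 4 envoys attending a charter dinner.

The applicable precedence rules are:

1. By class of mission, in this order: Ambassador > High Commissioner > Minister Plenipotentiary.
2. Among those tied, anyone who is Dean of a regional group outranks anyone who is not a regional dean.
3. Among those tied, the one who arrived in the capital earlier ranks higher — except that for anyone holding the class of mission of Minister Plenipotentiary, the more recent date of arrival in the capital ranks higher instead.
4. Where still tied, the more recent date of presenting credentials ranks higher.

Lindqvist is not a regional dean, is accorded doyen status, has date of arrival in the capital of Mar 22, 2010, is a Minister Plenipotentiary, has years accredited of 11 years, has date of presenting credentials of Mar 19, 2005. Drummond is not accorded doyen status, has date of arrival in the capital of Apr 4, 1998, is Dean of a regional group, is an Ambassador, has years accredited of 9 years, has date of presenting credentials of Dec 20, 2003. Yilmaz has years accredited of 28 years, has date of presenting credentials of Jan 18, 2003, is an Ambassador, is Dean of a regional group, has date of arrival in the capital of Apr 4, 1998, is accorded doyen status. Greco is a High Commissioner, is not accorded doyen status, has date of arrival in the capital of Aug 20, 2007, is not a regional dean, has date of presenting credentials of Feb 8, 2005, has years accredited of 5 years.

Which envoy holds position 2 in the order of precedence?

Yilmaz

By class of mission: Drummond and Yilmaz (Ambassador); then Greco (High Commissioner); then Lindqvist (Minister Plenipotentiary).
Drummond and Yilmaz are each Dean of a regional group, so the next rule applies.
Drummond and Yilmaz both have date of arrival in the capital Apr 4, 1998, so the next rule applies.
Among Drummond and Yilmaz, by date of presenting credentials (later first): Drummond (Dec 20, 2003) before Yilmaz (Jan 18, 2003).
Order: Drummond, Yilmaz, Greco, Lindqvist.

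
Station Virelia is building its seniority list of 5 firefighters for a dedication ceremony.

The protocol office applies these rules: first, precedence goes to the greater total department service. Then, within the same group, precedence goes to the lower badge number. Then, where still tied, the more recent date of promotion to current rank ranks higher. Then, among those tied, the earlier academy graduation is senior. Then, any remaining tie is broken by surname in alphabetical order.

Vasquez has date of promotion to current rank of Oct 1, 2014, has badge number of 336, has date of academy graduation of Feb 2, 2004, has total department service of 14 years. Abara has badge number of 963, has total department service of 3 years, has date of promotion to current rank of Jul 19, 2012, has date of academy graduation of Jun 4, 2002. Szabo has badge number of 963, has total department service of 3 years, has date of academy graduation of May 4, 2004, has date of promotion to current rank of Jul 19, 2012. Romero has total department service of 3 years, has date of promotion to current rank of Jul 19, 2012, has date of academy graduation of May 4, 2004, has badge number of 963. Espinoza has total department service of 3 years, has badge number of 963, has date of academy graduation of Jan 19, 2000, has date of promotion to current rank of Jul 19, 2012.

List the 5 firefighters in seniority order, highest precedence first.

By total department service (higher first): Vasquez (14 years); then Espinoza, Abara, Romero and Szabo (each 3 years).
Espinoza, Abara, Romero and Szabo all have badge number 963, so the next rule applies.
Espinoza, Abara, Romero and Szabo all have date of promotion to current rank Jul 19, 2012, so the next rule applies.
Among Espinoza, Abara, Romero and Szabo, by date of academy graduation (earlier first): Espinoza (Jan 19, 2000) before Abara (Jun 4, 2002) before Romero and Szabo (May 4, 2004).
Among Romero and Szabo, alphabetically by surname: Romero before Szabo.
Full order: Vasquez, Espinoza, Abara, Romero, Szabo.

Vasquez, Espinoza, Abara, Romero, Szabo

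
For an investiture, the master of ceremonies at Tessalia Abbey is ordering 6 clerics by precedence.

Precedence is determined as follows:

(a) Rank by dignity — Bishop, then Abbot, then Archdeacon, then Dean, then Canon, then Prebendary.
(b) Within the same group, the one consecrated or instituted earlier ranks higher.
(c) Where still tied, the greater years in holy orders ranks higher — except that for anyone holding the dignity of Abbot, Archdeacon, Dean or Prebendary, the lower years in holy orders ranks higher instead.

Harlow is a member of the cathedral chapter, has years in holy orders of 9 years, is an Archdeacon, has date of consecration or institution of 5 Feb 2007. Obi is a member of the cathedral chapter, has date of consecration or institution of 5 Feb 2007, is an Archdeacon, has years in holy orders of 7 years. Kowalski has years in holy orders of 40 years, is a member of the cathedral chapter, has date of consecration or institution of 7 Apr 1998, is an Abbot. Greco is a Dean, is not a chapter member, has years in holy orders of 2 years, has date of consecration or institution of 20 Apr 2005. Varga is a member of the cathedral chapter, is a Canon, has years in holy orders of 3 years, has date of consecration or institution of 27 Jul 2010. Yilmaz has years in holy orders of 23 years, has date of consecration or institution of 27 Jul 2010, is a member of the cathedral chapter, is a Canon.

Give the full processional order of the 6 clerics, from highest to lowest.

By dignity: Kowalski (Abbot); then Obi and Harlow (Archdeacon); then Greco (Dean); then Yilmaz and Varga (Canon).
Obi and Harlow both have date of consecration or institution 5 Feb 2007, so the next rule applies.
Among Obi and Harlow, by years in holy orders (lower first) (reversed rule for this group): Obi (7 years) before Harlow (9 years).
Yilmaz and Varga both have date of consecration or institution 27 Jul 2010, so the next rule applies.
Among Yilmaz and Varga, by years in holy orders (higher first): Yilmaz (23 years) before Varga (3 years).
Full order: Kowalski, Obi, Harlow, Greco, Yilmaz, Varga.

Kowalski, Obi, Harlow, Greco, Yilmaz, Varga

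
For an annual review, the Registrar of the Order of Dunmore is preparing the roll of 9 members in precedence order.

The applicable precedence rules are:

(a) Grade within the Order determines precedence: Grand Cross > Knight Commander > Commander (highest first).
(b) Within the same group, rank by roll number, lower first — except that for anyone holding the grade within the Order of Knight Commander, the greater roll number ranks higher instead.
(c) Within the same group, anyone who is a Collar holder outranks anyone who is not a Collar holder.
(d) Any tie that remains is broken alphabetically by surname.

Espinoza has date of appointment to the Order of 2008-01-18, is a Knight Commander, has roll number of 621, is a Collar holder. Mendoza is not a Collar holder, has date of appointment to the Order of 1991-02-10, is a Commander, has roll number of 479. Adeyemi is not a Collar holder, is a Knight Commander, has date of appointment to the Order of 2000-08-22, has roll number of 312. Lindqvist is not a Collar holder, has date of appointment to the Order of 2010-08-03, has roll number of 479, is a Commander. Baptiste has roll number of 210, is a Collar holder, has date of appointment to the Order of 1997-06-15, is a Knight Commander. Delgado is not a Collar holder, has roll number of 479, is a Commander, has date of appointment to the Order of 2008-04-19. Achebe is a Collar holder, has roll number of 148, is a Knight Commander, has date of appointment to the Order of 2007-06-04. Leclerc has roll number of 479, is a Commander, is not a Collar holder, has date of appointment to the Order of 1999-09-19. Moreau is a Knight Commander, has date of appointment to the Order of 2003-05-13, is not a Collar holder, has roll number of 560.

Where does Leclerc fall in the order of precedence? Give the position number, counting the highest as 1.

7

By grade within the Order: Espinoza, Moreau, Adeyemi, Baptiste and Achebe (Knight Commander); then Delgado, Leclerc, Lindqvist and Mendoza (Commander).
Among Espinoza, Moreau, Adeyemi, Baptiste and Achebe, by roll number (higher first) (reversed rule for this group): Espinoza (621) before Moreau (560) before Adeyemi (312) before Baptiste (210) before Achebe (148).
Delgado, Leclerc, Lindqvist and Mendoza all have roll number 479, so the next rule applies.
Delgado, Leclerc, Lindqvist and Mendoza are each not a Collar holder, so the next rule applies.
Among Delgado, Leclerc, Lindqvist and Mendoza, alphabetically by surname: Delgado before Leclerc before Lindqvist before Mendoza.
Order: Espinoza, Moreau, Adeyemi, Baptiste, Achebe, Delgado, Leclerc, Lindqvist, Mendoza. So position 7.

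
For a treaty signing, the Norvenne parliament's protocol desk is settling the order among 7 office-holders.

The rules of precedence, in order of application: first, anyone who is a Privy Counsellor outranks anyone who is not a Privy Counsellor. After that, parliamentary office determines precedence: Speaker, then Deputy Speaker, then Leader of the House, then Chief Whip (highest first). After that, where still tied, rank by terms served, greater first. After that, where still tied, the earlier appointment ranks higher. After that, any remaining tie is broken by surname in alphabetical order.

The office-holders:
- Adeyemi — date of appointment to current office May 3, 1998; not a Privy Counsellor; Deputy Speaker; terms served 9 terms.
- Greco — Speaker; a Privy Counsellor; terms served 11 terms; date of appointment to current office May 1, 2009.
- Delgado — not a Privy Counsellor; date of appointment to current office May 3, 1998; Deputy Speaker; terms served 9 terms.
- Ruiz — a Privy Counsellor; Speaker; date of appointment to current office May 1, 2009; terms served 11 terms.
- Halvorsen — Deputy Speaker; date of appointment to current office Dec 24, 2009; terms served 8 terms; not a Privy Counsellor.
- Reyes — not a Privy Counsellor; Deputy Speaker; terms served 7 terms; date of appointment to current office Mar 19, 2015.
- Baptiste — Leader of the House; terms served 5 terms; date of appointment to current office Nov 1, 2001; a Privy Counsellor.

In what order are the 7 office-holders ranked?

By the first rule: Greco, Ruiz and Baptiste (each a Privy Counsellor); then Adeyemi, Delgado, Halvorsen and Reyes (each not a Privy Counsellor).
Among Greco, Ruiz and Baptiste, by parliamentary office: Greco and Ruiz (Speaker) before Baptiste (Leader of the House).
Greco and Ruiz both have terms served 11 terms, so the next rule applies.
Greco and Ruiz both have date of appointment to current office May 1, 2009, so the next rule applies.
Among Greco and Ruiz, alphabetically by surname: Greco before Ruiz.
Adeyemi, Delgado, Halvorsen and Reyes are each Deputy Speaker, so the next rule applies.
Among Adeyemi, Delgado, Halvorsen and Reyes, by terms served (higher first): Adeyemi and Delgado (9 terms) before Halvorsen (8 terms) before Reyes (7 terms).
Adeyemi and Delgado both have date of appointment to current office May 3, 1998, so the next rule applies.
Among Adeyemi and Delgado, alphabetically by surname: Adeyemi before Delgado.
Full order: Greco, Ruiz, Baptiste, Adeyemi, Delgado, Halvorsen, Reyes.

Greco, Ruiz, Baptiste, Adeyemi, Delgado, Halvorsen, Reyes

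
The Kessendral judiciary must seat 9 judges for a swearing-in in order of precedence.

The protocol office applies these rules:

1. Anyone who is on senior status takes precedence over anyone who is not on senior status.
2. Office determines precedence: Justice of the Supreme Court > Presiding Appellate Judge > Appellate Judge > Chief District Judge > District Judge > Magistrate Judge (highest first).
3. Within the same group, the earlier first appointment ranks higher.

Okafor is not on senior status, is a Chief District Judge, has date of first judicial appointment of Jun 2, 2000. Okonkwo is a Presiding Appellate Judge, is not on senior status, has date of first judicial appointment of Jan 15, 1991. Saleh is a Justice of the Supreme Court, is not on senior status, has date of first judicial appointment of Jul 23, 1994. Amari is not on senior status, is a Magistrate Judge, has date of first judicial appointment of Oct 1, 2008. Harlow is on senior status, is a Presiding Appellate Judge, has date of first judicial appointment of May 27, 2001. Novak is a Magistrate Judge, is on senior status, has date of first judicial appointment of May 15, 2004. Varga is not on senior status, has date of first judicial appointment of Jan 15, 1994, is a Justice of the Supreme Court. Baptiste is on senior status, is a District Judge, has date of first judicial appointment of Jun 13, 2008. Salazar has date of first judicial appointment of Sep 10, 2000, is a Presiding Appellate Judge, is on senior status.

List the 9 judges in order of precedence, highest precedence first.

Salazar, Harlow, Baptiste, Novak, Varga, Saleh, Okonkwo, Okafor, Amari

By the first rule: Salazar, Harlow, Baptiste and Novak (each on senior status); then Varga, Saleh, Okonkwo, Okafor and Amari (each not on senior status).
Among Salazar, Harlow, Baptiste and Novak, by office: Salazar and Harlow (Presiding Appellate Judge) before Baptiste (District Judge) before Novak (Magistrate Judge).
Among Salazar and Harlow, by date of first judicial appointment (earlier first): Salazar (Sep 10, 2000) before Harlow (May 27, 2001).
Among Varga, Saleh, Okonkwo, Okafor and Amari, by office: Varga and Saleh (Justice of the Supreme Court) before Okonkwo (Presiding Appellate Judge) before Okafor (Chief District Judge) before Amari (Magistrate Judge).
Among Varga and Saleh, by date of first judicial appointment (earlier first): Varga (Jan 15, 1994) before Saleh (Jul 23, 1994).
Full order: Salazar, Harlow, Baptiste, Novak, Varga, Saleh, Okonkwo, Okafor, Amari.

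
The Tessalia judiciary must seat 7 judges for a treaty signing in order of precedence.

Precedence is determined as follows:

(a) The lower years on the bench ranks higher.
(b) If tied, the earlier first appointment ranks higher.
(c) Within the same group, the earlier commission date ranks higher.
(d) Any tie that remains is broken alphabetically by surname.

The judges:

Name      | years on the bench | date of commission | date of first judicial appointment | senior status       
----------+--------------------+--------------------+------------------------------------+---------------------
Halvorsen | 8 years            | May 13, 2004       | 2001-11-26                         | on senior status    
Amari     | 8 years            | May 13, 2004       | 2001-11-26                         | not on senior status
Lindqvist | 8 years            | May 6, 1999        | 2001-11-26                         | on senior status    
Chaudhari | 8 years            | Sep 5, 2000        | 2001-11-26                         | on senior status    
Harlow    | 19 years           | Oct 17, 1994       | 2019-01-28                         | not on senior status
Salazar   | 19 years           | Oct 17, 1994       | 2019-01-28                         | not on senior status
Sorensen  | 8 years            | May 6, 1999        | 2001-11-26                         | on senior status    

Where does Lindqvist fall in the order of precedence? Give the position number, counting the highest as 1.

1

By years on the bench (lower first): Lindqvist, Sorensen, Chaudhari, Amari and Halvorsen (each 8 years); then Harlow and Salazar (both 19 years).
Lindqvist, Sorensen, Chaudhari, Amari and Halvorsen all have date of first judicial appointment 2001-11-26, so the next rule applies.
Among Lindqvist, Sorensen, Chaudhari, Amari and Halvorsen, by date of commission (earlier first): Lindqvist and Sorensen (May 6, 1999) before Chaudhari (Sep 5, 2000) before Amari and Halvorsen (May 13, 2004).
Among Lindqvist and Sorensen, alphabetically by surname: Lindqvist before Sorensen.
Among Amari and Halvorsen, alphabetically by surname: Amari before Halvorsen.
Harlow and Salazar both have date of first judicial appointment 2019-01-28, so the next rule applies.
Harlow and Salazar both have date of commission Oct 17, 1994, so the next rule applies.
Among Harlow and Salazar, alphabetically by surname: Harlow before Salazar.
Order: Lindqvist, Sorensen, Chaudhari, Amari, Halvorsen, Harlow, Salazar. So position 1.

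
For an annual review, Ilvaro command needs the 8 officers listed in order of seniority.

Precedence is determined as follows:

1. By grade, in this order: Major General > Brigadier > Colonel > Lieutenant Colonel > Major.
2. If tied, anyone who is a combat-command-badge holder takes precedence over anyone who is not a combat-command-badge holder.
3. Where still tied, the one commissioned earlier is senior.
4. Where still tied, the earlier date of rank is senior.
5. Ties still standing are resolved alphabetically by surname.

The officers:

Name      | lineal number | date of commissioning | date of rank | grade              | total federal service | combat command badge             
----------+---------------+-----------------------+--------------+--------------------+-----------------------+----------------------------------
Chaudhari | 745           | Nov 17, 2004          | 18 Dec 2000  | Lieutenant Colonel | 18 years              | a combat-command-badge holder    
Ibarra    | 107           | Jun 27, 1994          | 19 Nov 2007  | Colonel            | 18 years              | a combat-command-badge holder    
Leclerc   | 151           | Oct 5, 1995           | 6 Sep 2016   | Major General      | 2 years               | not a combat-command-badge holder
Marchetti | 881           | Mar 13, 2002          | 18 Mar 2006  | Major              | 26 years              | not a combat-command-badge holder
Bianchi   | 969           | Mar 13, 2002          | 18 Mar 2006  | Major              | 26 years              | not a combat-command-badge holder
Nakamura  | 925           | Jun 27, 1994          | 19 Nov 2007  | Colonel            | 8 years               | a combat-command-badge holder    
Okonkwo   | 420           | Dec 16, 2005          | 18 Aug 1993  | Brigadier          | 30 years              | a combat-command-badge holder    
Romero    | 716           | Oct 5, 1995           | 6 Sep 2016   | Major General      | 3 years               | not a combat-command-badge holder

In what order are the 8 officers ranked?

By grade: Leclerc and Romero (Major General); then Okonkwo (Brigadier); then Ibarra and Nakamura (Colonel); then Chaudhari (Lieutenant Colonel); then Bianchi and Marchetti (Major).
Leclerc and Romero are each not a combat-command-badge holder, so the next rule applies.
Leclerc and Romero both have date of commissioning Oct 5, 1995, so the next rule applies.
Leclerc and Romero both have date of rank 6 Sep 2016, so the next rule applies.
Among Leclerc and Romero, alphabetically by surname: Leclerc before Romero.
Ibarra and Nakamura are each a combat-command-badge holder, so the next rule applies.
Ibarra and Nakamura both have date of commissioning Jun 27, 1994, so the next rule applies.
Ibarra and Nakamura both have date of rank 19 Nov 2007, so the next rule applies.
Among Ibarra and Nakamura, alphabetically by surname: Ibarra before Nakamura.
Bianchi and Marchetti are each not a combat-command-badge holder, so the next rule applies.
Bianchi and Marchetti both have date of commissioning Mar 13, 2002, so the next rule applies.
Bianchi and Marchetti both have date of rank 18 Mar 2006, so the next rule applies.
Among Bianchi and Marchetti, alphabetically by surname: Bianchi before Marchetti.
Full order: Leclerc, Romero, Okonkwo, Ibarra, Nakamura, Chaudhari, Bianchi, Marchetti.

Leclerc, Romero, Okonkwo, Ibarra, Nakamura, Chaudhari, Bianchi, Marchetti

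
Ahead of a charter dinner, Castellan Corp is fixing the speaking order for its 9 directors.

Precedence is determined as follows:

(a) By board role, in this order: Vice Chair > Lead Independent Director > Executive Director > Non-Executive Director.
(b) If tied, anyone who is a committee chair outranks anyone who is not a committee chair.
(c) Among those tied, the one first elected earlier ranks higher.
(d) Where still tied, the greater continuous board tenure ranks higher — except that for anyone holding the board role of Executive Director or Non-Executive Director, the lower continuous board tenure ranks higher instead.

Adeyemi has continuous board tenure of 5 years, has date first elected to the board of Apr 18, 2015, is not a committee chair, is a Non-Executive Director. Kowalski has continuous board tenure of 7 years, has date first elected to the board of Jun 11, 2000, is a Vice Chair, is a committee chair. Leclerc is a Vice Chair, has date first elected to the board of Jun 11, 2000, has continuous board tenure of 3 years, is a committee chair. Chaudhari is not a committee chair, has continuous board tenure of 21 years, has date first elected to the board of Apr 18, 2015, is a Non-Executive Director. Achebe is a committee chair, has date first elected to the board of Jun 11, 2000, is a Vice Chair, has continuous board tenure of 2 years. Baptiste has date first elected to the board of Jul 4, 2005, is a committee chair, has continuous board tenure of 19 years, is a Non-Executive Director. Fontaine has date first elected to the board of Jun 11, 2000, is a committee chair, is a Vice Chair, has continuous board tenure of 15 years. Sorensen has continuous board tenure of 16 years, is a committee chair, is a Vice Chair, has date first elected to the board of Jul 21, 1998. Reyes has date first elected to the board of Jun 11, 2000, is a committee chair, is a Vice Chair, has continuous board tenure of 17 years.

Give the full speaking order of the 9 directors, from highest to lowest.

Sorensen, Reyes, Fontaine, Kowalski, Leclerc, Achebe, Baptiste, Adeyemi, Chaudhari

By board role: Sorensen, Reyes, Fontaine, Kowalski, Leclerc and Achebe (Vice Chair); then Baptiste, Adeyemi and Chaudhari (Non-Executive Director).
Sorensen, Reyes, Fontaine, Kowalski, Leclerc and Achebe are each a committee chair, so the next rule applies.
Among Sorensen, Reyes, Fontaine, Kowalski, Leclerc and Achebe, by date first elected to the board (earlier first): Sorensen (Jul 21, 1998) before Reyes, Fontaine, Kowalski, Leclerc and Achebe (Jun 11, 2000).
Among Reyes, Fontaine, Kowalski, Leclerc and Achebe, by continuous board tenure (higher first): Reyes (17 years) before Fontaine (15 years) before Kowalski (7 years) before Leclerc (3 years) before Achebe (2 years).
Among Baptiste, Adeyemi and Chaudhari, a committee chair before not a committee chair: Baptiste (a committee chair) before Adeyemi and Chaudhari (not a committee chair).
Adeyemi and Chaudhari both have date first elected to the board Apr 18, 2015, so the next rule applies.
Among Adeyemi and Chaudhari, by continuous board tenure (lower first) (reversed rule for this group): Adeyemi (5 years) before Chaudhari (21 years).
Full order: Sorensen, Reyes, Fontaine, Kowalski, Leclerc, Achebe, Baptiste, Adeyemi, Chaudhari.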